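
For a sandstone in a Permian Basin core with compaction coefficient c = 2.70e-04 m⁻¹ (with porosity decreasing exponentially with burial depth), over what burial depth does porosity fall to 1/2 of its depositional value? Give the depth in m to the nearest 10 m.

Working in km (1 km = 1000 m; c in km⁻¹ = c in m⁻¹ × 1000):
phi/phi₀ = 1/2 ⇒ exp(−c·z) = 1/2 ⇒ z = ln(2) / c
z = 0.6931 / 0.27 = 2.567 km

2570 m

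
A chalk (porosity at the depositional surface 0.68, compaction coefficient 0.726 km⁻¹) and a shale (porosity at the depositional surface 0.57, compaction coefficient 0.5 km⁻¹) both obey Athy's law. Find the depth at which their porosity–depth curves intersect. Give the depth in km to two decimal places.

0.78 km

Set φ₀ₐ e^(−kₐd) = φ₀ᵦ e^(−kᵦd) ⇒ ln(φ₀ₐ/φ₀ᵦ) = (kₐ − kᵦ)·d
d = ln(0.68/0.57) / (0.726 − 0.5) = 0.1765 / 0.226 = 0.781 km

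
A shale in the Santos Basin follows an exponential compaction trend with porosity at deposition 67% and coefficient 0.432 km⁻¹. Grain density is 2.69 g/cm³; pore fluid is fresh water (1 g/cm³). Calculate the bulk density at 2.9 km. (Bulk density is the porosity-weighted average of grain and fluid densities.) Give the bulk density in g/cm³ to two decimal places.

2.37 g/cm³

Porosity at depth: φ = 0.67·exp(−0.432×2.9) = 0.67×0.2857 = 0.1914
Bulk density: ρ_b = (1−φ)ρ_g + φ·ρ_f = 0.8086×2.69 + 0.1914×1
       = 2.175 + 0.191 = 2.366 g/cm³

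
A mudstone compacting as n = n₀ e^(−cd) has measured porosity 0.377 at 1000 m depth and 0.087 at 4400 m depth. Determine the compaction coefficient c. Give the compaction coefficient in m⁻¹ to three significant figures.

Working in km (1 km = 1000 m; c in km⁻¹ = c in m⁻¹ × 1000):
Athy: n(d) = n₀ e^(−cd) ⇒ n₁/n₂ = e^{c(d₂−d₁)} ⇒ c = ln(n₁/n₂)/(d₂−d₁)
c = ln(0.377/0.087) / (4.4 − 1) = ln(4.333) / 3.4 = 1.4663 / 3.4 = 0.4313 km⁻¹

0.000431 m⁻¹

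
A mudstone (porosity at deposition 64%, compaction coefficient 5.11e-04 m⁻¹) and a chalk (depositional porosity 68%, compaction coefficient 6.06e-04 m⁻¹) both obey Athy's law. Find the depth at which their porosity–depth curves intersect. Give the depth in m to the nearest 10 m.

Working in km (1 km = 1000 m; k in km⁻¹ = k in m⁻¹ × 1000):
Set n₀ₐ e^(−kₐZ) = n₀ᵦ e^(−kᵦZ) ⇒ ln(n₀ₐ/n₀ᵦ) = (kₐ − kᵦ)·Z
Z = ln(0.64/0.68) / (0.511 − 0.606) = -0.0606 / -0.095 = 0.638 km

640 m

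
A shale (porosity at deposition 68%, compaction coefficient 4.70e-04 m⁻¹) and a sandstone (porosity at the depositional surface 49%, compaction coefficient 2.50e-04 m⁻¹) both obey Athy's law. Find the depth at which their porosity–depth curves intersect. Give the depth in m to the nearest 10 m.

Working in km (1 km = 1000 m; c in km⁻¹ = c in m⁻¹ × 1000):
Set phi₀ₐ e^(−cₐz) = phi₀ᵦ e^(−cᵦz) ⇒ ln(phi₀ₐ/phi₀ᵦ) = (cₐ − cᵦ)·z
z = ln(0.68/0.49) / (0.47 − 0.25) = 0.3277 / 0.22 = 1.489 km

1490 m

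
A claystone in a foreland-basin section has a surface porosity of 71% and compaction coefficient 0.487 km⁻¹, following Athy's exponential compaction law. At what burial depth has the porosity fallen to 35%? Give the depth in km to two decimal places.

1.45 km

Invert Athy's law: Z = ln(φ₀/φ) / c
Z = ln(0.71/0.35) / 0.487 = ln(2.029) / 0.487 = 0.7073 / 0.487 = 1.452 km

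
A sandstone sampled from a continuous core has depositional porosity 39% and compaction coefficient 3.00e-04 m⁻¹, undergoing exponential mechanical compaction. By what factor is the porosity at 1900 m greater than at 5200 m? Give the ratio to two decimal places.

Working in km (1 km = 1000 m; k in km⁻¹ = k in m⁻¹ × 1000):
φ(d₁)/φ(d₂) = e^(−k·d₁)/e^(−k·d₂) = e^{k(d₂−d₁)}
= exp(0.3 × 3.3) = exp(0.99) = 2.6912

2.69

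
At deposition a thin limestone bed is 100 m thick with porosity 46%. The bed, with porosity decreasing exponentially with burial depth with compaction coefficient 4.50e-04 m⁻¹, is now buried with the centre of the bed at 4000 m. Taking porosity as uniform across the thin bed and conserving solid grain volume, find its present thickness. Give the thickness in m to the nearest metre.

Working in km (1 km = 1000 m; c in km⁻¹ = c in m⁻¹ × 1000):
Porosity at 4 km: φ = 0.46·exp(−0.45×4) = 0.0760
Solid-volume conservation: h(1−φ) = h₀(1−φ₀) ⇒ h = h₀·(1−φ₀)/(1−φ)
h = 0.1 × (1 − 0.46)/(1 − 0.0760) = 0.1 × 0.5844 = 0.0584 km

58 m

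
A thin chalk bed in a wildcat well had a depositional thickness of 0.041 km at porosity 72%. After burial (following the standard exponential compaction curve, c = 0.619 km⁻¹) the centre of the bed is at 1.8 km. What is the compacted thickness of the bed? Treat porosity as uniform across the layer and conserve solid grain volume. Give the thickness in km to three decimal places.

Porosity at 1.8 km: φ = 0.72·exp(−0.619×1.8) = 0.2363
Solid-volume conservation: h(1−φ) = h₀(1−φ₀) ⇒ h = h₀·(1−φ₀)/(1−φ)
h = 0.041 × (1 − 0.72)/(1 − 0.2363) = 0.041 × 0.3666 = 0.0150 km

0.015 km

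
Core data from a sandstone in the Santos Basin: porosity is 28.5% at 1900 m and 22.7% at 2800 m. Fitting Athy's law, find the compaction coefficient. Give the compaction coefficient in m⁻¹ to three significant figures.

0.000253 m⁻¹

Working in km (1 km = 1000 m; β in km⁻¹ = β in m⁻¹ × 1000):
Athy: n(Z) = n₀ e^(−βZ) ⇒ n₁/n₂ = e^{β(Z₂−Z₁)} ⇒ β = ln(n₁/n₂)/(Z₂−Z₁)
β = ln(0.285/0.227) / (2.8 − 1.9) = ln(1.256) / 0.9 = 0.2275 / 0.9 = 0.2528 km⁻¹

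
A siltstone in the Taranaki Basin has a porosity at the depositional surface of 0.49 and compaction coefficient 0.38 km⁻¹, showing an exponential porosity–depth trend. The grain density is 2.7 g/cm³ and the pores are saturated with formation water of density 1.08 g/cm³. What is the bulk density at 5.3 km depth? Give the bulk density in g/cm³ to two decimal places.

Porosity at depth: phi = 0.49·exp(−0.38×5.3) = 0.49×0.1335 = 0.0654
Bulk density: ρ_b = (1−phi)ρ_g + phi·ρ_f = 0.9346×2.7 + 0.0654×1.08
       = 2.523 + 0.071 = 2.594 g/cm³

2.59 g/cm³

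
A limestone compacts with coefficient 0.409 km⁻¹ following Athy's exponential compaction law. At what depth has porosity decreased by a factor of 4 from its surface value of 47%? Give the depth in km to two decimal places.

3.39 km

phi/phi₀ = 1/4 ⇒ exp(−k·z) = 1/4 ⇒ z = ln(4) / k
z = 1.3863 / 0.409 = 3.389 km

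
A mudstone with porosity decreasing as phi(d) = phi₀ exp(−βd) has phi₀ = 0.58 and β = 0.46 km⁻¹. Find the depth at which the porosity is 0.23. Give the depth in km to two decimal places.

2.01 km

Invert Athy's law: d = ln(phi₀/phi) / β
d = ln(0.58/0.23) / 0.46 = ln(2.522) / 0.46 = 0.9249 / 0.46 = 2.011 km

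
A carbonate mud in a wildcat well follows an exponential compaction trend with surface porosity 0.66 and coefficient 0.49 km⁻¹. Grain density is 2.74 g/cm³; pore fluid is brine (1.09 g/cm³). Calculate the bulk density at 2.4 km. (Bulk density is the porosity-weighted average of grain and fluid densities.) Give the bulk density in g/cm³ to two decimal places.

2.40 g/cm³

Porosity at depth: n = 0.66·exp(−0.49×2.4) = 0.66×0.3085 = 0.2036
Bulk density: ρ_b = (1−n)ρ_g + n·ρ_f = 0.7964×2.74 + 0.2036×1.09
       = 2.182 + 0.222 = 2.404 g/cm³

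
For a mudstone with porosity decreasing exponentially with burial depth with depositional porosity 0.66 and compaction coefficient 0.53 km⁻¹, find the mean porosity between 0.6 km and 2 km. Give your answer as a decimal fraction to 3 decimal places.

0.339

⟨φ⟩ = (1/(d₂−d₁)) ∫ φ₀ e^(−βd) dd = φ₀·(e^(−β·d₁) − e^(−β·d₂)) / (β·(d₂−d₁))
e^(−0.53×0.6) = 0.7276; e^(−0.53×2) = 0.3465
⟨φ⟩ = 0.66 × (0.7276 − 0.3465) / (0.53 × 1.4) = 0.66 × 0.5137 = 0.3390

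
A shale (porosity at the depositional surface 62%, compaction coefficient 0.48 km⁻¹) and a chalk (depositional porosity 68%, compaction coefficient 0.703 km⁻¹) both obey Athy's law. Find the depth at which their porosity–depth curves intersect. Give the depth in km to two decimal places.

0.41 km

Set φ₀ₐ e^(−βₐZ) = φ₀ᵦ e^(−βᵦZ) ⇒ ln(φ₀ₐ/φ₀ᵦ) = (βₐ − βᵦ)·Z
Z = ln(0.62/0.68) / (0.48 − 0.703) = -0.0924 / -0.223 = 0.414 km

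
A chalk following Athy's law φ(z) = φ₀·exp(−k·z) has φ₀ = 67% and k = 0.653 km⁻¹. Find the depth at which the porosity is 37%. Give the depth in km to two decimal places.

Invert Athy's law: z = ln(φ₀/φ) / k
z = ln(0.67/0.37) / 0.653 = ln(1.811) / 0.653 = 0.5938 / 0.653 = 0.909 km

0.91 km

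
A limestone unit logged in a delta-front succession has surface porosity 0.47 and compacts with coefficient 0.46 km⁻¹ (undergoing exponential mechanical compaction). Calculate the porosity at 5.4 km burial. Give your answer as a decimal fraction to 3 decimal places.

phi = phi₀·exp(−β·z) = 0.47 × exp(−0.46 × 5.4) = 0.47 × exp(−2.484)
  = 0.47 × 0.0834 = 0.0392

0.039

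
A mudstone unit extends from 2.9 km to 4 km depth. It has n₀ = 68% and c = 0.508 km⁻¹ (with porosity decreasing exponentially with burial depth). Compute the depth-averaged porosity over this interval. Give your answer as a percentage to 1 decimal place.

⟨n⟩ = (1/(Z₂−Z₁)) ∫ n₀ e^(−cZ) dZ = n₀·(e^(−c·Z₁) − e^(−c·Z₂)) / (c·(Z₂−Z₁))
e^(−0.508×2.9) = 0.2292; e^(−0.508×4) = 0.1311
⟨n⟩ = 0.68 × (0.2292 − 0.1311) / (0.508 × 1.1) = 0.68 × 0.1756 = 0.1194

11.9%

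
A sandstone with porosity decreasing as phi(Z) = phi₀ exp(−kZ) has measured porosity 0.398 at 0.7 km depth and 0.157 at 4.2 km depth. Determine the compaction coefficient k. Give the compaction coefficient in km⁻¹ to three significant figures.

0.266 km⁻¹

Athy: phi(Z) = phi₀ e^(−kZ) ⇒ phi₁/phi₂ = e^{k(Z₂−Z₁)} ⇒ k = ln(phi₁/phi₂)/(Z₂−Z₁)
k = ln(0.398/0.157) / (4.2 − 0.7) = ln(2.535) / 3.5 = 0.9302 / 3.5 = 0.2658 km⁻¹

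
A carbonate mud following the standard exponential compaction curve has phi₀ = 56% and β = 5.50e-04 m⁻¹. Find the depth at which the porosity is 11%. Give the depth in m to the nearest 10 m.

2960 m

Working in km (1 km = 1000 m; β in km⁻¹ = β in m⁻¹ × 1000):
Invert Athy's law: z = ln(phi₀/phi) / β
z = ln(0.56/0.11) / 0.55 = ln(5.091) / 0.55 = 1.6275 / 0.55 = 2.959 km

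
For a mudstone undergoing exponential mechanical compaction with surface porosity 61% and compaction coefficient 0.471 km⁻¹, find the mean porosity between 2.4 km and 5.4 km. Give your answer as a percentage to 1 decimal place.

⟨n⟩ = (1/(d₂−d₁)) ∫ n₀ e^(−kd) dd = n₀·(e^(−k·d₁) − e^(−k·d₂)) / (k·(d₂−d₁))
e^(−0.471×2.4) = 0.3229; e^(−0.471×5.4) = 0.0786
⟨n⟩ = 0.61 × (0.3229 − 0.0786) / (0.471 × 3) = 0.61 × 0.1729 = 0.1055

10.5%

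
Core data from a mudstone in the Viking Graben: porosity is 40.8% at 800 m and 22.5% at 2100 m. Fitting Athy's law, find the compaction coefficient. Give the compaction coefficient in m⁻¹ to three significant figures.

0.000458 m⁻¹

Working in km (1 km = 1000 m; c in km⁻¹ = c in m⁻¹ × 1000):
Athy: φ(Z) = φ₀ e^(−cZ) ⇒ φ₁/φ₂ = e^{c(Z₂−Z₁)} ⇒ c = ln(φ₁/φ₂)/(Z₂−Z₁)
c = ln(0.408/0.225) / (2.1 − 0.8) = ln(1.813) / 1.3 = 0.5952 / 1.3 = 0.4578 km⁻¹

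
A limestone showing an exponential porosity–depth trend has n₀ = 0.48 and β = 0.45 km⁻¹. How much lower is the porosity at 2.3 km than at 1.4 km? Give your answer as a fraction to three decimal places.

n(1.4) = 0.48·e^(−0.45×1.4) = 0.2556
n(2.3) = 0.48·e^(−0.45×2.3) = 0.1705
Δn = 0.2556 − 0.1705 = 0.0851

0.085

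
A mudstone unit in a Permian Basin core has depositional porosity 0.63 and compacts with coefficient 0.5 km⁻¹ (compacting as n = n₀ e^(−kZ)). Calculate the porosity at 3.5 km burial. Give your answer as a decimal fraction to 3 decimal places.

n = n₀·exp(−k·Z) = 0.63 × exp(−0.5 × 3.5) = 0.63 × exp(−1.75)
  = 0.63 × 0.1738 = 0.1095

0.109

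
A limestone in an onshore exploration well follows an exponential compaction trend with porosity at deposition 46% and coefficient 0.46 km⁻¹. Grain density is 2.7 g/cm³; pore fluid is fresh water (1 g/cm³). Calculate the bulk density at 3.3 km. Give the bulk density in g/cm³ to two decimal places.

Porosity at depth: phi = 0.46·exp(−0.46×3.3) = 0.46×0.2191 = 0.1008
Bulk density: ρ_b = (1−phi)ρ_g + phi·ρ_f = 0.8992×2.7 + 0.1008×1
       = 2.428 + 0.101 = 2.529 g/cm³

2.53 g/cm³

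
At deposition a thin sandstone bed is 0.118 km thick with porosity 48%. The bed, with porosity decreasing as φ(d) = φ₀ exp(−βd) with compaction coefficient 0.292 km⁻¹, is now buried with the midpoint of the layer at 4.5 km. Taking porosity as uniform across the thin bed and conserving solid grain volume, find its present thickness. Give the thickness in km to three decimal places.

Porosity at 4.5 km: φ = 0.48·exp(−0.292×4.5) = 0.1290
Solid-volume conservation: h(1−φ) = h₀(1−φ₀) ⇒ h = h₀·(1−φ₀)/(1−φ)
h = 0.118 × (1 − 0.48)/(1 − 0.1290) = 0.118 × 0.5970 = 0.0704 km

0.070 km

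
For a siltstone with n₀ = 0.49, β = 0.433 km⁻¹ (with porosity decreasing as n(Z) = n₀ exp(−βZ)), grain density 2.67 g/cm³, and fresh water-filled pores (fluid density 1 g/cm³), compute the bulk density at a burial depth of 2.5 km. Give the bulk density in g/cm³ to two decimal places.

2.39 g/cm³

Porosity at depth: n = 0.49·exp(−0.433×2.5) = 0.49×0.3387 = 0.1660
Bulk density: ρ_b = (1−n)ρ_g + n·ρ_f = 0.8340×2.67 + 0.1660×1
       = 2.227 + 0.166 = 2.393 g/cm³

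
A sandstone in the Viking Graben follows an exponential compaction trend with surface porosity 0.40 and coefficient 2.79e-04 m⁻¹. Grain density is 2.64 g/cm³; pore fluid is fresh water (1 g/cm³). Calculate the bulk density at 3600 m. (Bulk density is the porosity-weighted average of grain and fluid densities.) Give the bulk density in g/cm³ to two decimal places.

Working in km (1 km = 1000 m; k in km⁻¹ = k in m⁻¹ × 1000):
Porosity at depth: n = 0.4·exp(−0.279×3.6) = 0.4×0.3663 = 0.1465
Bulk density: ρ_b = (1−n)ρ_g + n·ρ_f = 0.8535×2.64 + 0.1465×1
       = 2.253 + 0.147 = 2.400 g/cm³

2.40 g/cm³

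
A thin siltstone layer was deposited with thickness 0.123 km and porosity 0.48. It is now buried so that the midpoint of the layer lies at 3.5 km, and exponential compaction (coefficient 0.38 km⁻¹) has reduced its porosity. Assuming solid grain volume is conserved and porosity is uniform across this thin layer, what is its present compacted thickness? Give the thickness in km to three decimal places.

0.073 km

Porosity at 3.5 km: phi = 0.48·exp(−0.38×3.5) = 0.1269
Solid-volume conservation: h(1−phi) = h₀(1−phi₀) ⇒ h = h₀·(1−phi₀)/(1−phi)
h = 0.123 × (1 − 0.48)/(1 − 0.1269) = 0.123 × 0.5956 = 0.0733 km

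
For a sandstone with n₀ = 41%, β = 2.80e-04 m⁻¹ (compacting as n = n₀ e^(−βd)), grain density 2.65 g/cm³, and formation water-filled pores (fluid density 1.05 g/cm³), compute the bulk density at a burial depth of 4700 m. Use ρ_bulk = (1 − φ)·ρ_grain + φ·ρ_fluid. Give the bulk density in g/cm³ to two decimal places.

2.47 g/cm³

Working in km (1 km = 1000 m; β in km⁻¹ = β in m⁻¹ × 1000):
Porosity at depth: n = 0.41·exp(−0.28×4.7) = 0.41×0.2682 = 0.1100
Bulk density: ρ_b = (1−n)ρ_g + n·ρ_f = 0.8900×2.65 + 0.1100×1.05
       = 2.359 + 0.115 = 2.474 g/cm³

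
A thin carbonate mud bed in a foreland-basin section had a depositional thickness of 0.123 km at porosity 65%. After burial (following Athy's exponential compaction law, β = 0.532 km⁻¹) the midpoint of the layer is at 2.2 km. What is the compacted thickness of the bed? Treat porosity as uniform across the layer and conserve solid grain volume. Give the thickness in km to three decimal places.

Porosity at 2.2 km: n = 0.65·exp(−0.532×2.2) = 0.2017
Solid-volume conservation: h(1−n) = h₀(1−n₀) ⇒ h = h₀·(1−n₀)/(1−n)
h = 0.123 × (1 − 0.65)/(1 − 0.2017) = 0.123 × 0.4384 = 0.0539 km

0.054 km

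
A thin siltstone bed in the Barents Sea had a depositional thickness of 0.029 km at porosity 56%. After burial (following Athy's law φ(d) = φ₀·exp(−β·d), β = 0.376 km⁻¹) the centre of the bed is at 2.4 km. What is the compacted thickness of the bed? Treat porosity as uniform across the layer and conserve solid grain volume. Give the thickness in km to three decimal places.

0.017 km

Porosity at 2.4 km: φ = 0.56·exp(−0.376×2.4) = 0.2271
Solid-volume conservation: h(1−φ) = h₀(1−φ₀) ⇒ h = h₀·(1−φ₀)/(1−φ)
h = 0.029 × (1 − 0.56)/(1 − 0.2271) = 0.029 × 0.5693 = 0.0165 km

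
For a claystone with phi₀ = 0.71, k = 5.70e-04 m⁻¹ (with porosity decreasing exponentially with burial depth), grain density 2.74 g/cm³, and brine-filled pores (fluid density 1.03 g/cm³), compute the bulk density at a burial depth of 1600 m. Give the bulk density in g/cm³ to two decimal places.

2.25 g/cm³

Working in km (1 km = 1000 m; k in km⁻¹ = k in m⁻¹ × 1000):
Porosity at depth: phi = 0.71·exp(−0.57×1.6) = 0.71×0.4017 = 0.2852
Bulk density: ρ_b = (1−phi)ρ_g + phi·ρ_f = 0.7148×2.74 + 0.2852×1.03
       = 1.958 + 0.294 = 2.252 g/cm³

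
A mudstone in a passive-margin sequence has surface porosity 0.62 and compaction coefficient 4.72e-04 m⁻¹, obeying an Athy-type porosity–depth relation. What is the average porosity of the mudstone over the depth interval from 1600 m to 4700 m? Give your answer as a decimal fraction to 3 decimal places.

Working in km (1 km = 1000 m; k in km⁻¹ = k in m⁻¹ × 1000):
⟨phi⟩ = (1/(Z₂−Z₁)) ∫ phi₀ e^(−kZ) dZ = phi₀·(e^(−k·Z₁) − e^(−k·Z₂)) / (k·(Z₂−Z₁))
e^(−0.472×1.6) = 0.4699; e^(−0.472×4.7) = 0.1088
⟨phi⟩ = 0.62 × (0.4699 − 0.1088) / (0.472 × 3.1) = 0.62 × 0.2468 = 0.1530

0.153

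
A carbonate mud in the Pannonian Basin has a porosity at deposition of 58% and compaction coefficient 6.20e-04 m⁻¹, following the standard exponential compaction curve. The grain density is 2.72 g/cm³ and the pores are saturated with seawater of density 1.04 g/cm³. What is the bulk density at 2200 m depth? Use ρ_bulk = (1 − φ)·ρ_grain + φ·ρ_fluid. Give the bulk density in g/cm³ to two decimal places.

Working in km (1 km = 1000 m; k in km⁻¹ = k in m⁻¹ × 1000):
Porosity at depth: φ = 0.58·exp(−0.62×2.2) = 0.58×0.2556 = 0.1483
Bulk density: ρ_b = (1−φ)ρ_g + φ·ρ_f = 0.8517×2.72 + 0.1483×1.04
       = 2.317 + 0.154 = 2.471 g/cm³

2.47 g/cm³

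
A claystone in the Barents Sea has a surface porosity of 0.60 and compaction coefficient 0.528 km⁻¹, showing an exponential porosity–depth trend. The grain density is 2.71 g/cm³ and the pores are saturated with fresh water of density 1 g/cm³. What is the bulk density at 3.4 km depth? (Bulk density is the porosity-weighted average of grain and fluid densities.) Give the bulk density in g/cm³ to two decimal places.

2.54 g/cm³

Porosity at depth: phi = 0.6·exp(−0.528×3.4) = 0.6×0.1661 = 0.0997
Bulk density: ρ_b = (1−phi)ρ_g + phi·ρ_f = 0.9003×2.71 + 0.0997×1
       = 2.440 + 0.100 = 2.540 g/cm³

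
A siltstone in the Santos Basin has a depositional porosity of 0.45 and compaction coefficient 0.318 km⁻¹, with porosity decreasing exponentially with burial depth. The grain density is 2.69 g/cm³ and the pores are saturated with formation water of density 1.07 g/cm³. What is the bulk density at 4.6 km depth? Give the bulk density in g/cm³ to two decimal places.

Porosity at depth: phi = 0.45·exp(−0.318×4.6) = 0.45×0.2316 = 0.1042
Bulk density: ρ_b = (1−phi)ρ_g + phi·ρ_f = 0.8958×2.69 + 0.1042×1.07
       = 2.410 + 0.112 = 2.521 g/cm³

2.52 g/cm³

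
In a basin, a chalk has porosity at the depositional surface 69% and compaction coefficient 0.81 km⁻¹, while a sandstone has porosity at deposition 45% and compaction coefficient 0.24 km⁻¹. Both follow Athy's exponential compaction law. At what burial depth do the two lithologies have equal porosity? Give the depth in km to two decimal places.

0.75 km

Set phi₀ₐ e^(−kₐz) = phi₀ᵦ e^(−kᵦz) ⇒ ln(phi₀ₐ/phi₀ᵦ) = (kₐ − kᵦ)·z
z = ln(0.69/0.45) / (0.81 − 0.24) = 0.4274 / 0.57 = 0.750 km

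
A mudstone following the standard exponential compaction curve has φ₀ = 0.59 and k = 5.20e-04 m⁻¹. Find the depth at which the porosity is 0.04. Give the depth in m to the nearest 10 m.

Working in km (1 km = 1000 m; k in km⁻¹ = k in m⁻¹ × 1000):
Invert Athy's law: z = ln(φ₀/φ) / k
z = ln(0.59/0.04) / 0.52 = ln(14.75) / 0.52 = 2.6912 / 0.52 = 5.175 km

5180 m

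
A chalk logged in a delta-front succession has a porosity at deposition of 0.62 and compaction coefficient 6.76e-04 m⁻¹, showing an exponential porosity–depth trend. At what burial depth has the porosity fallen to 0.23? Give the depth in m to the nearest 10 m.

Working in km (1 km = 1000 m; k in km⁻¹ = k in m⁻¹ × 1000):
Invert Athy's law: Z = ln(phi₀/phi) / k
Z = ln(0.62/0.23) / 0.676 = ln(2.696) / 0.676 = 0.9916 / 0.676 = 1.467 km

1470 m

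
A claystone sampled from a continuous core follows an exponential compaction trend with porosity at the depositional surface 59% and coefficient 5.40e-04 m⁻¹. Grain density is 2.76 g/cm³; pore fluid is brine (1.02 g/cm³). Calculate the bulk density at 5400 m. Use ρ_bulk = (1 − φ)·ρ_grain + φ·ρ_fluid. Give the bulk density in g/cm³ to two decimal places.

Working in km (1 km = 1000 m; c in km⁻¹ = c in m⁻¹ × 1000):
Porosity at depth: φ = 0.59·exp(−0.54×5.4) = 0.59×0.0541 = 0.0319
Bulk density: ρ_b = (1−φ)ρ_g + φ·ρ_f = 0.9681×2.76 + 0.0319×1.02
       = 2.672 + 0.033 = 2.704 g/cm³

2.70 g/cm³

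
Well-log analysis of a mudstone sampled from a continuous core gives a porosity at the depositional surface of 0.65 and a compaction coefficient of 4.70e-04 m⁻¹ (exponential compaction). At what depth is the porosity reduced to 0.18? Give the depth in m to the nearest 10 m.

2730 m

Working in km (1 km = 1000 m; c in km⁻¹ = c in m⁻¹ × 1000):
Invert Athy's law: d = ln(phi₀/phi) / c
d = ln(0.65/0.18) / 0.47 = ln(3.611) / 0.47 = 1.2840 / 0.47 = 2.732 km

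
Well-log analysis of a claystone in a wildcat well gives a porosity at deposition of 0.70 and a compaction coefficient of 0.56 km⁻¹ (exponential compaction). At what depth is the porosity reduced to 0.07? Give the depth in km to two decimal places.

Invert Athy's law: z = ln(φ₀/φ) / c
z = ln(0.7/0.07) / 0.56 = ln(10) / 0.56 = 2.3026 / 0.56 = 4.112 km

4.11 km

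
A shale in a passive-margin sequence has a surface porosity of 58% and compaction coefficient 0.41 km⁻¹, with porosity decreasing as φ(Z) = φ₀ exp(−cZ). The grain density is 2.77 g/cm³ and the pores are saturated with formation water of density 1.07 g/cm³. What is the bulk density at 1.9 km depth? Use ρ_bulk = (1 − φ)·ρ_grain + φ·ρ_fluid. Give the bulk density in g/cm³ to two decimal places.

2.32 g/cm³

Porosity at depth: φ = 0.58·exp(−0.41×1.9) = 0.58×0.4589 = 0.2661
Bulk density: ρ_b = (1−φ)ρ_g + φ·ρ_f = 0.7339×2.77 + 0.2661×1.07
       = 2.033 + 0.285 = 2.318 g/cm³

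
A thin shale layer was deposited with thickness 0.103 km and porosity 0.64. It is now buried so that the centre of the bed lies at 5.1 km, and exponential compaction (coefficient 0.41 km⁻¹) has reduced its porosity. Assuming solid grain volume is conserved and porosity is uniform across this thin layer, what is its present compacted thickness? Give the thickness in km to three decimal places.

Porosity at 5.1 km: φ = 0.64·exp(−0.41×5.1) = 0.0791
Solid-volume conservation: h(1−φ) = h₀(1−φ₀) ⇒ h = h₀·(1−φ₀)/(1−φ)
h = 0.103 × (1 − 0.64)/(1 − 0.0791) = 0.103 × 0.3909 = 0.0403 km

0.040 km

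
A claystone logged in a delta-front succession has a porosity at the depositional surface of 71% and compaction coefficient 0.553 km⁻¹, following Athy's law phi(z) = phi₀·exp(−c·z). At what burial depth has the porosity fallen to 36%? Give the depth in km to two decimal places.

1.23 km

Invert Athy's law: z = ln(phi₀/phi) / c
z = ln(0.71/0.36) / 0.553 = ln(1.972) / 0.553 = 0.6792 / 0.553 = 1.228 km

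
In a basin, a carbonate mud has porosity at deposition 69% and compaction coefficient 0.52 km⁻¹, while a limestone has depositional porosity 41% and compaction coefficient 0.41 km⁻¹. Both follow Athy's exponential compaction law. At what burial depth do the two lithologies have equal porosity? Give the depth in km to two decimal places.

Set n₀ₐ e^(−cₐZ) = n₀ᵦ e^(−cᵦZ) ⇒ ln(n₀ₐ/n₀ᵦ) = (cₐ − cᵦ)·Z
Z = ln(0.69/0.41) / (0.52 − 0.41) = 0.5205 / 0.11 = 4.732 km

4.73 km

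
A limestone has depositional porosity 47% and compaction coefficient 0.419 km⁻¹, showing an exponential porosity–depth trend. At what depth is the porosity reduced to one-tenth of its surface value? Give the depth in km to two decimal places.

phi/phi₀ = 1/10 ⇒ exp(−β·Z) = 1/10 ⇒ Z = ln(10) / β
Z = 2.3026 / 0.419 = 5.495 km

5.50 km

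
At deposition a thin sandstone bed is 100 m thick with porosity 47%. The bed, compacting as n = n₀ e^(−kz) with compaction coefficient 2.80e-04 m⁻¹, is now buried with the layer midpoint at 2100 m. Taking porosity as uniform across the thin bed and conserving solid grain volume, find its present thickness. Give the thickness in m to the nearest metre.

72 m

Working in km (1 km = 1000 m; k in km⁻¹ = k in m⁻¹ × 1000):
Porosity at 2.1 km: n = 0.47·exp(−0.28×2.1) = 0.2611
Solid-volume conservation: h(1−n) = h₀(1−n₀) ⇒ h = h₀·(1−n₀)/(1−n)
h = 0.1 × (1 − 0.47)/(1 − 0.2611) = 0.1 × 0.7172 = 0.0717 km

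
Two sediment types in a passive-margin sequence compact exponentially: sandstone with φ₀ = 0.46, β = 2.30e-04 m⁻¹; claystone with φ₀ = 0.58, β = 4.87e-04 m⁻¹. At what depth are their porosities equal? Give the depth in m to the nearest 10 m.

Working in km (1 km = 1000 m; β in km⁻¹ = β in m⁻¹ × 1000):
Set φ₀ₐ e^(−βₐd) = φ₀ᵦ e^(−βᵦd) ⇒ ln(φ₀ₐ/φ₀ᵦ) = (βₐ − βᵦ)·d
d = ln(0.46/0.58) / (0.23 − 0.487) = -0.2318 / -0.257 = 0.902 km

900 m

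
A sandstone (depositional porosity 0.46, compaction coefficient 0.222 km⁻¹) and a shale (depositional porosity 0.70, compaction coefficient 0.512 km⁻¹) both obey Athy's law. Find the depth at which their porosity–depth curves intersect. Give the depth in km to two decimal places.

1.45 km

Set phi₀ₐ e^(−kₐz) = phi₀ᵦ e^(−kᵦz) ⇒ ln(phi₀ₐ/phi₀ᵦ) = (kₐ − kᵦ)·z
z = ln(0.46/0.7) / (0.222 − 0.512) = -0.4199 / -0.29 = 1.448 km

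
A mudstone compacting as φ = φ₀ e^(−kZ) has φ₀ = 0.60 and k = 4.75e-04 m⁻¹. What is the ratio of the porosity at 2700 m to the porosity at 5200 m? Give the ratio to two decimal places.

3.28

Working in km (1 km = 1000 m; k in km⁻¹ = k in m⁻¹ × 1000):
φ(Z₁)/φ(Z₂) = e^(−k·Z₁)/e^(−k·Z₂) = e^{k(Z₂−Z₁)}
= exp(0.475 × 2.5) = exp(1.188) = 3.2789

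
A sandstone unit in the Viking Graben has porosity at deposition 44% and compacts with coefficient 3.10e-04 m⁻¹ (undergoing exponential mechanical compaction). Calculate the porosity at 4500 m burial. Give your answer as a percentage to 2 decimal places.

10.90%

Working in km (1 km = 1000 m; c in km⁻¹ = c in m⁻¹ × 1000):
φ = φ₀·exp(−c·Z) = 0.44 × exp(−0.31 × 4.5) = 0.44 × exp(−1.395)
  = 0.44 × 0.2478 = 0.1090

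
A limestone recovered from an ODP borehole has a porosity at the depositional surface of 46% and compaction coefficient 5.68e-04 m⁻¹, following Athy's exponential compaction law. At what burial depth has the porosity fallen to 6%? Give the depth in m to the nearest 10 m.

3590 m

Working in km (1 km = 1000 m; c in km⁻¹ = c in m⁻¹ × 1000):
Invert Athy's law: z = ln(n₀/n) / c
z = ln(0.46/0.06) / 0.568 = ln(7.667) / 0.568 = 2.0369 / 0.568 = 3.586 km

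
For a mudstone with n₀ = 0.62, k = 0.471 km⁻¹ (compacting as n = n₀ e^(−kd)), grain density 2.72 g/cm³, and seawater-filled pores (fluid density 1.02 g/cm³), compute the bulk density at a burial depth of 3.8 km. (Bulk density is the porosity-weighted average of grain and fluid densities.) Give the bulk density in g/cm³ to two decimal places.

Porosity at depth: n = 0.62·exp(−0.471×3.8) = 0.62×0.1670 = 0.1035
Bulk density: ρ_b = (1−n)ρ_g + n·ρ_f = 0.8965×2.72 + 0.1035×1.02
       = 2.438 + 0.106 = 2.544 g/cm³

2.54 g/cm³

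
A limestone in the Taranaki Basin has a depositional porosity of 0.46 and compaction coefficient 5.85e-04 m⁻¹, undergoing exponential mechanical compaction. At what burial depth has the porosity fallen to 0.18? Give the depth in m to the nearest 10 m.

Working in km (1 km = 1000 m; c in km⁻¹ = c in m⁻¹ × 1000):
Invert Athy's law: z = ln(phi₀/phi) / c
z = ln(0.46/0.18) / 0.585 = ln(2.556) / 0.585 = 0.9383 / 0.585 = 1.604 km

1600 m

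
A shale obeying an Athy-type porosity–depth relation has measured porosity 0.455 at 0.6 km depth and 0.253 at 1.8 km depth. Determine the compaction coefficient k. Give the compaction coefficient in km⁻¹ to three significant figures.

0.489 km⁻¹

Athy: φ(d) = φ₀ e^(−kd) ⇒ φ₁/φ₂ = e^{k(d₂−d₁)} ⇒ k = ln(φ₁/φ₂)/(d₂−d₁)
k = ln(0.455/0.253) / (1.8 − 0.6) = ln(1.798) / 1.2 = 0.5869 / 1.2 = 0.4891 km⁻¹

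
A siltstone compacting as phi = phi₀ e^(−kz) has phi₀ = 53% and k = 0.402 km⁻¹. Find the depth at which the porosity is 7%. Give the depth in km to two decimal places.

5.04 km

Invert Athy's law: z = ln(phi₀/phi) / k
z = ln(0.53/0.07) / 0.402 = ln(7.571) / 0.402 = 2.0244 / 0.402 = 5.036 km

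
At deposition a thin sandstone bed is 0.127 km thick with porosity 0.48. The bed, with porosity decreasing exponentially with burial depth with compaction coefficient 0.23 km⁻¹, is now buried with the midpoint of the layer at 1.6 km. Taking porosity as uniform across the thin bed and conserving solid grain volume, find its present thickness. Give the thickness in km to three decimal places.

0.099 km

Porosity at 1.6 km: n = 0.48·exp(−0.23×1.6) = 0.3322
Solid-volume conservation: h(1−n) = h₀(1−n₀) ⇒ h = h₀·(1−n₀)/(1−n)
h = 0.127 × (1 − 0.48)/(1 − 0.3322) = 0.127 × 0.7787 = 0.0989 km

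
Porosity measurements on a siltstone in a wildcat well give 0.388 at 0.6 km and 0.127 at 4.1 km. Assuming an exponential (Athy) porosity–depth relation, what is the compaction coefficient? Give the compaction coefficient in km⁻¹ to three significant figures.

Athy: phi(d) = phi₀ e^(−cd) ⇒ phi₁/phi₂ = e^{c(d₂−d₁)} ⇒ c = ln(phi₁/phi₂)/(d₂−d₁)
c = ln(0.388/0.127) / (4.1 − 0.6) = ln(3.055) / 3.5 = 1.1168 / 3.5 = 0.3191 km⁻¹

0.319 km⁻¹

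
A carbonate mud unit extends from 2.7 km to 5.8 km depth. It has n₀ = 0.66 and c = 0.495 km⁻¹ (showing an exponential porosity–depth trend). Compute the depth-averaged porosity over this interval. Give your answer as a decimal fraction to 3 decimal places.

0.089

⟨n⟩ = (1/(Z₂−Z₁)) ∫ n₀ e^(−cZ) dZ = n₀·(e^(−c·Z₁) − e^(−c·Z₂)) / (c·(Z₂−Z₁))
e^(−0.495×2.7) = 0.2628; e^(−0.495×5.8) = 0.0566
⟨n⟩ = 0.66 × (0.2628 − 0.0566) / (0.495 × 3.1) = 0.66 × 0.1343 = 0.0887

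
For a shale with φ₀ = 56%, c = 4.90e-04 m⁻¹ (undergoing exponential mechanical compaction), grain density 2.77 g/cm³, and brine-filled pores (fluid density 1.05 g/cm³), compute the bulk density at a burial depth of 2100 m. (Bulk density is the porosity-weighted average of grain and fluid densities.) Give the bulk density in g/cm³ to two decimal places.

Working in km (1 km = 1000 m; c in km⁻¹ = c in m⁻¹ × 1000):
Porosity at depth: φ = 0.56·exp(−0.49×2.1) = 0.56×0.3574 = 0.2001
Bulk density: ρ_b = (1−φ)ρ_g + φ·ρ_f = 0.7999×2.77 + 0.2001×1.05
       = 2.216 + 0.210 = 2.426 g/cm³

2.43 g/cm³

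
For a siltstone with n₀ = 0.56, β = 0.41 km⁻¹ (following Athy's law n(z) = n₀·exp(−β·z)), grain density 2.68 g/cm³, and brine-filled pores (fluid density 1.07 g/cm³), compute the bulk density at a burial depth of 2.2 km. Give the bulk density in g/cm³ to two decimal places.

2.31 g/cm³

Porosity at depth: n = 0.56·exp(−0.41×2.2) = 0.56×0.4058 = 0.2272
Bulk density: ρ_b = (1−n)ρ_g + n·ρ_f = 0.7728×2.68 + 0.2272×1.07
       = 2.071 + 0.243 = 2.314 g/cm³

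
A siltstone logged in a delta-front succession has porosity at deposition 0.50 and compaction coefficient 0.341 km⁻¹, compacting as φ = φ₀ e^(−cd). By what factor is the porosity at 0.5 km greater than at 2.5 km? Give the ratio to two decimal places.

1.98

φ(d₁)/φ(d₂) = e^(−c·d₁)/e^(−c·d₂) = e^{c(d₂−d₁)}
= exp(0.341 × 2) = exp(0.682) = 1.9778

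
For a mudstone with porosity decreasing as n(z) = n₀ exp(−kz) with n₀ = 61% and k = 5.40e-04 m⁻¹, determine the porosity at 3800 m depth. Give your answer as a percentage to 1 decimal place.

7.8%

Working in km (1 km = 1000 m; k in km⁻¹ = k in m⁻¹ × 1000):
n = n₀·exp(−k·z) = 0.61 × exp(−0.54 × 3.8) = 0.61 × exp(−2.052)
  = 0.61 × 0.1285 = 0.0784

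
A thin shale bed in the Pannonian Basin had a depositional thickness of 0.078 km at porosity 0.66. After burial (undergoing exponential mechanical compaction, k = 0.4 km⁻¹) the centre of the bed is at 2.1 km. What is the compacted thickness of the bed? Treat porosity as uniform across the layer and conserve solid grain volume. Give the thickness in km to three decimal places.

0.037 km

Porosity at 2.1 km: phi = 0.66·exp(−0.4×2.1) = 0.2849
Solid-volume conservation: h(1−phi) = h₀(1−phi₀) ⇒ h = h₀·(1−phi₀)/(1−phi)
h = 0.078 × (1 − 0.66)/(1 − 0.2849) = 0.078 × 0.4755 = 0.0371 km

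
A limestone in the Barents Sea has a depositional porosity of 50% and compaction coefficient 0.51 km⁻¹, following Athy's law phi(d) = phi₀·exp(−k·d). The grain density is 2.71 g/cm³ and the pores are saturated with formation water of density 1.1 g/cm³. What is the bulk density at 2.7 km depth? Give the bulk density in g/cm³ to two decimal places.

Porosity at depth: phi = 0.5·exp(−0.51×2.7) = 0.5×0.2523 = 0.1262
Bulk density: ρ_b = (1−phi)ρ_g + phi·ρ_f = 0.8738×2.71 + 0.1262×1.1
       = 2.368 + 0.139 = 2.507 g/cm³

2.51 g/cm³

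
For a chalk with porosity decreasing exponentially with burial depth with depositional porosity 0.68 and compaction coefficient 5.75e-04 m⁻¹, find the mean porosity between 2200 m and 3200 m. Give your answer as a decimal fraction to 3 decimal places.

0.146

Working in km (1 km = 1000 m; c in km⁻¹ = c in m⁻¹ × 1000):
⟨n⟩ = (1/(d₂−d₁)) ∫ n₀ e^(−cd) dd = n₀·(e^(−c·d₁) − e^(−c·d₂)) / (c·(d₂−d₁))
e^(−0.575×2.2) = 0.2822; e^(−0.575×3.2) = 0.1588
⟨n⟩ = 0.68 × (0.2822 − 0.1588) / (0.575 × 1) = 0.68 × 0.2146 = 0.1460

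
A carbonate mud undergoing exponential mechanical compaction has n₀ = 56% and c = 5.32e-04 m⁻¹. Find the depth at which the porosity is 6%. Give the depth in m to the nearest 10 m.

4200 m

Working in km (1 km = 1000 m; c in km⁻¹ = c in m⁻¹ × 1000):
Invert Athy's law: z = ln(n₀/n) / c
z = ln(0.56/0.06) / 0.532 = ln(9.333) / 0.532 = 2.2336 / 0.532 = 4.198 km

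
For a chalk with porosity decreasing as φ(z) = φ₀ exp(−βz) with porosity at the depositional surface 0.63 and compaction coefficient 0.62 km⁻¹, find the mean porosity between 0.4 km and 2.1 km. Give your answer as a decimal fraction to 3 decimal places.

⟨φ⟩ = (1/(z₂−z₁)) ∫ φ₀ e^(−βz) dz = φ₀·(e^(−β·z₁) − e^(−β·z₂)) / (β·(z₂−z₁))
e^(−0.62×0.4) = 0.7804; e^(−0.62×2.1) = 0.2720
⟨φ⟩ = 0.63 × (0.7804 − 0.2720) / (0.62 × 1.7) = 0.63 × 0.4823 = 0.3039

0.304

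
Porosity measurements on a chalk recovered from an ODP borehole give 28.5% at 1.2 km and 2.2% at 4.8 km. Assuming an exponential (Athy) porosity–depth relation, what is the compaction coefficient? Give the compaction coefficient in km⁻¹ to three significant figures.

0.712 km⁻¹

Athy: φ(d) = φ₀ e^(−cd) ⇒ φ₁/φ₂ = e^{c(d₂−d₁)} ⇒ c = ln(φ₁/φ₂)/(d₂−d₁)
c = ln(0.285/0.022) / (4.8 − 1.2) = ln(12.95) / 3.6 = 2.5614 / 3.6 = 0.7115 km⁻¹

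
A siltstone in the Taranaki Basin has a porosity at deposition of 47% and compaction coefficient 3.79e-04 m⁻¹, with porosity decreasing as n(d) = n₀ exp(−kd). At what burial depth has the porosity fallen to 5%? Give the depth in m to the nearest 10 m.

5910 m

Working in km (1 km = 1000 m; k in km⁻¹ = k in m⁻¹ × 1000):
Invert Athy's law: d = ln(n₀/n) / k
d = ln(0.47/0.05) / 0.379 = ln(9.4) / 0.379 = 2.2407 / 0.379 = 5.912 km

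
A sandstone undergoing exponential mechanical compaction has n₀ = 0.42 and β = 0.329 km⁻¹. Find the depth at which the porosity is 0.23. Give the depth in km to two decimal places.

1.83 km

Invert Athy's law: d = ln(n₀/n) / β
d = ln(0.42/0.23) / 0.329 = ln(1.826) / 0.329 = 0.6022 / 0.329 = 1.830 km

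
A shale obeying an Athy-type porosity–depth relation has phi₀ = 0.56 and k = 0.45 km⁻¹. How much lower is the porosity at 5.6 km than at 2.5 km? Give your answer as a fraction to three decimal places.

phi(2.5) = 0.56·e^(−0.45×2.5) = 0.1818
phi(5.6) = 0.56·e^(−0.45×5.6) = 0.0451
Δphi = 0.1818 − 0.0451 = 0.1367

0.137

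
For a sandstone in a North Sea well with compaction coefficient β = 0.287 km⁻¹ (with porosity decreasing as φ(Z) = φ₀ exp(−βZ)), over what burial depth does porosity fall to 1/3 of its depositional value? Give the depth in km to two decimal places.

φ/φ₀ = 1/3 ⇒ exp(−β·Z) = 1/3 ⇒ Z = ln(3) / β
Z = 1.0986 / 0.287 = 3.828 km

3.83 km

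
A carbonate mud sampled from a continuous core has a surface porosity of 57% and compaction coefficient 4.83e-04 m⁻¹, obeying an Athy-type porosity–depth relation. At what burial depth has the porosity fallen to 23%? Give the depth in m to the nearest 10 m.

Working in km (1 km = 1000 m; c in km⁻¹ = c in m⁻¹ × 1000):
Invert Athy's law: Z = ln(φ₀/φ) / c
Z = ln(0.57/0.23) / 0.483 = ln(2.478) / 0.483 = 0.9076 / 0.483 = 1.879 km

1880 m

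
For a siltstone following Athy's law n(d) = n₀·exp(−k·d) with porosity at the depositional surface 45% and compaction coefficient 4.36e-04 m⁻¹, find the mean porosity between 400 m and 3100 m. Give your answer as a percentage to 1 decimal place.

Working in km (1 km = 1000 m; k in km⁻¹ = k in m⁻¹ × 1000):
⟨n⟩ = (1/(d₂−d₁)) ∫ n₀ e^(−kd) dd = n₀·(e^(−k·d₁) − e^(−k·d₂)) / (k·(d₂−d₁))
e^(−0.436×0.4) = 0.8400; e^(−0.436×3.1) = 0.2588
⟨n⟩ = 0.45 × (0.8400 − 0.2588) / (0.436 × 2.7) = 0.45 × 0.4937 = 0.2221

22.2%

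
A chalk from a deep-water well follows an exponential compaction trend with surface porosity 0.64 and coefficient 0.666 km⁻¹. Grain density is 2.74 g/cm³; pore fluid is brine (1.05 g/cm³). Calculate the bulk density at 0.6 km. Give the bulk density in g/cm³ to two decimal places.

2.01 g/cm³

Porosity at depth: phi = 0.64·exp(−0.666×0.6) = 0.64×0.6706 = 0.4292
Bulk density: ρ_b = (1−phi)ρ_g + phi·ρ_f = 0.5708×2.74 + 0.4292×1.05
       = 1.564 + 0.451 = 2.015 g/cm³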